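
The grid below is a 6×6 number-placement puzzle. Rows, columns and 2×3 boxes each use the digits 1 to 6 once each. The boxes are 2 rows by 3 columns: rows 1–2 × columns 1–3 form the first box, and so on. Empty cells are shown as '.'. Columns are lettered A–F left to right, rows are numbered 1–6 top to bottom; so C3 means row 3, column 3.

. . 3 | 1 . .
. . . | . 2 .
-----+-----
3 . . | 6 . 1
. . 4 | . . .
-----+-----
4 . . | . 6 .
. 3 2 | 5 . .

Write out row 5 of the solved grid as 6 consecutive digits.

451362

C3 = 5 (sole candidate).
E3 = 4 (sole candidate).
C5 = 1: row 5 has {4,6}; col 3 has {2,3,4,5}; box has {2,3,4} → only 1 remains.
A6 = 6 (sole candidate).
E6 = 1 (sole candidate).
F6 = 4 (sole candidate).
E1 = 5 (sole candidate).
F1 = 6 (sole candidate).
C2 = 6 (sole candidate).
F2 = 3 (sole candidate).
B3 = 2 (sole candidate).
A4 = 1 (sole candidate).
B4 = 6 (sole candidate).
E4 = 3 (sole candidate).
B5 = 5: row 5 has {1,4,6}; col 2 has {2,3,6}; box has {1,2,3,4,6} → only 5 remains.
F5 = 2: row 5 has {1,4,5,6}; col 6 has {1,3,4,6}; box has {1,4,5,6} → only 2 remains.
A1 = 2 (sole candidate).
B1 = 4 (sole candidate).
A2 = 5 (sole candidate).
B2 = 1 (sole candidate).
D2 = 4 (sole candidate).
D4 = 2 (sole candidate).
F4 = 5 (sole candidate).
D5 = 3: row 5 has {1,2,4,5,6}; col 4 has {1,2,4,5,6}; box has {1,2,4,5,6} → only 3 remains.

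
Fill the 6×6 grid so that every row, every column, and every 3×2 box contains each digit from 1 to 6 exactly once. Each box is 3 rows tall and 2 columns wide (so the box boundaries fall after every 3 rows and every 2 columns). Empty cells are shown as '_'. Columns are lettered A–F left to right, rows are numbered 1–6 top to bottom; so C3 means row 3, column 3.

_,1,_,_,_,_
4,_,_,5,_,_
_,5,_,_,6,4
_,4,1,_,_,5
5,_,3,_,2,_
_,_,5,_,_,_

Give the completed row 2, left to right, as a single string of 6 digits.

C3 = 2 (sole candidate).
E4 = 3 (sole candidate).
B5 = 6 (sole candidate).
D5 = 4 (sole candidate).
F5 = 1 (sole candidate).
E6 = 4 (sole candidate).
F6 = 6 (sole candidate).
E1 = 5 (sole candidate).
C2 = 6: row 2 has {4,5}; col 3 has {1,2,3,5}; box has {2,5} → only 6 remains.
E2 = 1: row 2 has {4,5,6}; col 5 has {2,3,4,5,6}; box has {4,5,6} → only 1 remains.
A3 = 3 (sole candidate).
D3 = 1 (sole candidate).
A4 = 2 (sole candidate).
D4 = 6 (sole candidate).
A6 = 1 (sole candidate).
B6 = 3 (sole candidate).
D6 = 2 (sole candidate).
A1 = 6 (sole candidate).
C1 = 4 (sole candidate).
D1 = 3 (sole candidate).
F1 = 2 (sole candidate).
B2 = 2: row 2 has {1,4,5,6}; col 2 has {1,3,4,5,6}; box has {1,3,4,5,6} → only 2 remains.
F2 = 3: row 2 has {1,2,4,5,6}; col 6 has {1,2,4,5,6}; box has {1,2,4,5,6} → only 3 remains.

426513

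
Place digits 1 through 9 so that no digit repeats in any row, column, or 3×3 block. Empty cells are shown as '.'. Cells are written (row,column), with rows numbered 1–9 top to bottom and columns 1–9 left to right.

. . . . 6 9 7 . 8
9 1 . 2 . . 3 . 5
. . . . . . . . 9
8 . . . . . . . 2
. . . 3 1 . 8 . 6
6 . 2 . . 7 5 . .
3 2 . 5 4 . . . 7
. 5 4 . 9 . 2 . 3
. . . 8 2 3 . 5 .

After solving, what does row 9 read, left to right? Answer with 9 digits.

769823451

(4,5) = 5: row 4 has {2,8}; col 5 has {1,2,4,6,9}; box has {1,3,7} → only 5 remains.
(6,5) = 8: row 6 has {2,5,6,7}; col 5 has {1,2,4,5,6,9}; box has {1,3,5,7} → only 8 remains.
(2,5) = 7: row 2 has {1,2,3,5,9}; col 5 has {1,2,4,5,6,8,9}; box has {2,6,9} → only 7 remains.
(3,5) = 3: row 3 has {9}; col 5 has {1,2,4,5,6,7,8,9}; box has {2,6,7,9} → only 3 remains.
(5,6) = 2: in row 5, 2 can only go here (every other open cell in that row sees a 2).
(8,8) = 8: in row 8, 8 can only go here (every other open cell in that row sees an 8).
(7,3) = 8: in row 7, 8 can only go here (every other open cell in that row sees an 8).
(2,3) = 6: row 2 has {1,2,3,5,7,9}; col 3 has {2,4,8}; box has {1,9} → only 6 remains.
(2,8) = 4: row 2 has {1,2,3,5,6,7,9}; col 8 has {5,8}; box has {3,5,7,8,9} → only 4 remains.
(2,6) = 8: row 2 has {1,2,3,4,5,6,7,9}; col 6 has {2,3,7,9}; box has {2,3,6,7,9} → only 8 remains.
(3,2) = 8: in row 3, 8 can only go here (every other open cell in that row sees an 8).
(9,2) = 6: in column 2, 6 can only go here (every other open cell in that column sees a 6).
(8,4) = 7: in column 4, 7 can only go here (every other open cell in that column sees a 7).
(8,1) = 1: row 8 has {2,3,4,5,7,8,9}; col 1 has {3,6,8,9}; box has {2,3,4,5,6,8} → only 1 remains.
(8,6) = 6: row 8 has {1,2,3,4,5,7,8,9}; col 6 has {2,3,7,8,9}; box has {2,3,4,5,7,8,9} → only 6 remains.
(9,1) = 7: row 9 has {2,3,5,6,8}; col 1 has {1,3,6,8,9}; box has {1,2,3,4,5,6,8} → only 7 remains.
(9,3) = 9: row 9 has {2,3,5,6,7,8}; col 3 has {2,4,6,8}; box has {1,2,3,4,5,6,7,8} → only 9 remains.
(4,6) = 4: row 4 has {2,5,8}; col 6 has {2,3,6,7,8,9}; box has {1,2,3,5,7,8} → only 4 remains.
(6,4) = 9: row 6 has {2,5,6,7,8}; col 4 has {2,3,5,7,8}; box has {1,2,3,4,5,7,8} → only 9 remains.
(7,6) = 1: row 7 has {2,3,4,5,7,8}; col 6 has {2,3,4,6,7,8,9}; box has {2,3,4,5,6,7,8,9} → only 1 remains.
(3,6) = 5: row 3 has {3,8,9}; col 6 has {1,2,3,4,6,7,8,9}; box has {2,3,6,7,8,9} → only 5 remains.
(4,4) = 6: row 4 has {2,4,5,8}; col 4 has {2,3,5,7,8,9}; box has {1,2,3,4,5,7,8,9} → only 6 remains.
(3,3) = 7: row 3 has {3,5,8,9}; col 3 has {2,4,6,8,9}; box has {1,6,8,9} → only 7 remains.
(5,3) = 5: row 5 has {1,2,3,6,8}; col 3 has {2,4,6,7,8,9}; box has {2,6,8} → only 5 remains.
(1,3) = 3: row 1 has {6,7,8,9}; col 3 has {2,4,5,6,7,8,9}; box has {1,6,7,8,9} → only 3 remains.
(4,3) = 1: row 4 has {2,4,5,6,8}; col 3 has {2,3,4,5,6,7,8,9}; box has {2,5,6,8} → only 1 remains.
(4,7) = 9: row 4 has {1,2,4,5,6,8}; col 7 has {2,3,5,7,8}; box has {2,5,6,8} → only 9 remains.
(5,1) = 4: row 5 has {1,2,3,5,6,8}; col 1 has {1,3,6,7,8,9}; box has {1,2,5,6,8} → only 4 remains.
(5,8) = 7: row 5 has {1,2,3,4,5,6,8}; col 8 has {4,5,8}; box has {2,5,6,8,9} → only 7 remains.
(6,2) = 3: row 6 has {2,5,6,7,8,9}; col 2 has {1,2,5,6,8}; box has {1,2,4,5,6,8} → only 3 remains.
(6,8) = 1: row 6 has {2,3,5,6,7,8,9}; col 8 has {4,5,7,8}; box has {2,5,6,7,8,9} → only 1 remains.
(6,9) = 4: row 6 has {1,2,3,5,6,7,8,9}; col 9 has {2,3,5,6,7,8,9}; box has {1,2,5,6,7,8,9} → only 4 remains.
(7,7) = 6: row 7 has {1,2,3,4,5,7,8}; col 7 has {2,3,5,7,8,9}; box has {2,3,5,7,8} → only 6 remains.
(7,8) = 9: row 7 has {1,2,3,4,5,6,7,8}; col 8 has {1,4,5,7,8}; box has {2,3,5,6,7,8} → only 9 remains.
(9,9) = 1: row 9 has {2,3,5,6,7,8,9}; col 9 has {2,3,4,5,6,7,8,9}; box has {2,3,5,6,7,8,9} → only 1 remains.
(1,2) = 4: row 1 has {3,6,7,8,9}; col 2 has {1,2,3,5,6,8}; box has {1,3,6,7,8,9} → only 4 remains.
(1,4) = 1: row 1 has {3,4,6,7,8,9}; col 4 has {2,3,5,6,7,8,9}; box has {2,3,5,6,7,8,9} → only 1 remains.
(1,8) = 2: row 1 has {1,3,4,6,7,8,9}; col 8 has {1,4,5,7,8,9}; box has {3,4,5,7,8,9} → only 2 remains.
(3,1) = 2: row 3 has {3,5,7,8,9}; col 1 has {1,3,4,6,7,8,9}; box has {1,3,4,6,7,8,9} → only 2 remains.
(3,4) = 4: row 3 has {2,3,5,7,8,9}; col 4 has {1,2,3,5,6,7,8,9}; box has {1,2,3,5,6,7,8,9} → only 4 remains.
(3,7) = 1: row 3 has {2,3,4,5,7,8,9}; col 7 has {2,3,5,6,7,8,9}; box has {2,3,4,5,7,8,9} → only 1 remains.
(3,8) = 6: row 3 has {1,2,3,4,5,7,8,9}; col 8 has {1,2,4,5,7,8,9}; box has {1,2,3,4,5,7,8,9} → only 6 remains.
(4,2) = 7: row 4 has {1,2,4,5,6,8,9}; col 2 has {1,2,3,4,5,6,8}; box has {1,2,3,4,5,6,8} → only 7 remains.
(4,8) = 3: row 4 has {1,2,4,5,6,7,8,9}; col 8 has {1,2,4,5,6,7,8,9}; box has {1,2,4,5,6,7,8,9} → only 3 remains.
(5,2) = 9: row 5 has {1,2,3,4,5,6,7,8}; col 2 has {1,2,3,4,5,6,7,8}; box has {1,2,3,4,5,6,7,8} → only 9 remains.
(9,7) = 4: row 9 has {1,2,3,5,6,7,8,9}; col 7 has {1,2,3,5,6,7,8,9}; box has {1,2,3,5,6,7,8,9} → only 4 remains.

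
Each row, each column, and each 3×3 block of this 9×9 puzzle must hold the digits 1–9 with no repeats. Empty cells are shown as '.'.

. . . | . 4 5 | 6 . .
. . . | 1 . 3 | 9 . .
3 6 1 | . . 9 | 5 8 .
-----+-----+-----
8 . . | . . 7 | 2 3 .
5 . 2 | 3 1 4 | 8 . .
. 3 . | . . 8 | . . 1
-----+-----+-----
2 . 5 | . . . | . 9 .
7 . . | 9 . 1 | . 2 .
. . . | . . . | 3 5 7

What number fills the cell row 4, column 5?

row 1, column 1 = 9: row 1 has {4,5,6}; col 1 has {2,3,5,7,8}; box has {1,3,6} → only 9 remains.
row 2, column 1 = 4: row 2 has {1,3,9}; col 1 has {2,3,5,7,8,9}; box has {1,3,6,9} → only 4 remains.
row 2, column 8 = 7: row 2 has {1,3,4,9}; col 8 has {2,3,5,8,9}; box has {5,6,8,9} → only 7 remains.
row 2, column 9 = 2: row 2 has {1,3,4,7,9}; col 9 has {1,7}; box has {5,6,7,8,9} → only 2 remains.
row 3, column 9 = 4: row 3 has {1,3,5,6,8,9}; col 9 has {1,2,7}; box has {2,5,6,7,8,9} → only 4 remains.
row 5, column 8 = 6: row 5 has {1,2,3,4,5,8}; col 8 has {2,3,5,7,8,9}; box has {1,2,3,8} → only 6 remains.
row 5, column 9 = 9: row 5 has {1,2,3,4,5,6,8}; col 9 has {1,2,4,7}; box has {1,2,3,6,8} → only 9 remains.
row 6, column 1 = 6: row 6 has {1,3,8}; col 1 has {2,3,4,5,7,8,9}; box has {2,3,5,8} → only 6 remains.
row 6, column 8 = 4: row 6 has {1,3,6,8}; col 8 has {2,3,5,6,7,8,9}; box has {1,2,3,6,8,9} → only 4 remains.
row 7, column 6 = 6: row 7 has {2,5,9}; col 6 has {1,3,4,5,7,8,9}; box has {1,9} → only 6 remains.
row 7, column 9 = 8: row 7 has {2,5,6,9}; col 9 has {1,2,4,7,9}; box has {2,3,5,7,9} → only 8 remains.
row 8, column 7 = 4: row 8 has {1,2,7,9}; col 7 has {2,3,5,6,8,9}; box has {2,3,5,7,8,9} → only 4 remains.
row 8, column 9 = 6: row 8 has {1,2,4,7,9}; col 9 has {1,2,4,7,8,9}; box has {2,3,4,5,7,8,9} → only 6 remains.
row 9, column 1 = 1: row 9 has {3,5,7}; col 1 has {2,3,4,5,6,7,8,9}; box has {2,5,7} → only 1 remains.
row 9, column 6 = 2: row 9 has {1,3,5,7}; col 6 has {1,3,4,5,6,7,8,9}; box has {1,6,9} → only 2 remains.
row 1, column 8 = 1: row 1 has {4,5,6,9}; col 8 has {2,3,4,5,6,7,8,9}; box has {2,4,5,6,7,8,9} → only 1 remains.
row 1, column 9 = 3: row 1 has {1,4,5,6,9}; col 9 has {1,2,4,6,7,8,9}; box has {1,2,4,5,6,7,8,9} → only 3 remains.
row 2, column 3 = 8: row 2 has {1,2,3,4,7,9}; col 3 has {1,2,5}; box has {1,3,4,6,9} → only 8 remains.
row 2, column 5 = 6: row 2 has {1,2,3,4,7,8,9}; col 5 has {1,4}; box has {1,3,4,5,9} → only 6 remains.
row 4, column 9 = 5: row 4 has {2,3,7,8}; col 9 has {1,2,3,4,6,7,8,9}; box has {1,2,3,4,6,8,9} → only 5 remains.
row 5, column 2 = 7: row 5 has {1,2,3,4,5,6,8,9}; col 2 has {3,6}; box has {2,3,5,6,8} → only 7 remains.
row 6, column 3 = 9: row 6 has {1,3,4,6,8}; col 3 has {1,2,5,8}; box has {2,3,5,6,7,8} → only 9 remains.
row 6, column 7 = 7: row 6 has {1,3,4,6,8,9}; col 7 has {2,3,4,5,6,8,9}; box has {1,2,3,4,5,6,8,9} → only 7 remains.
row 7, column 2 = 4: row 7 has {2,5,6,8,9}; col 2 has {3,6,7}; box has {1,2,5,7} → only 4 remains.
row 7, column 4 = 7: row 7 has {2,4,5,6,8,9}; col 4 has {1,3,9}; box has {1,2,6,9} → only 7 remains.
row 7, column 5 = 3: row 7 has {2,4,5,6,7,8,9}; col 5 has {1,4,6}; box has {1,2,6,7,9} → only 3 remains.
row 7, column 7 = 1: row 7 has {2,3,4,5,6,7,8,9}; col 7 has {2,3,4,5,6,7,8,9}; box has {2,3,4,5,6,7,8,9} → only 1 remains.
row 8, column 2 = 8: row 8 has {1,2,4,6,7,9}; col 2 has {3,4,6,7}; box has {1,2,4,5,7} → only 8 remains.
row 8, column 3 = 3: row 8 has {1,2,4,6,7,8,9}; col 3 has {1,2,5,8,9}; box has {1,2,4,5,7,8} → only 3 remains.
row 8, column 5 = 5: row 8 has {1,2,3,4,6,7,8,9}; col 5 has {1,3,4,6}; box has {1,2,3,6,7,9} → only 5 remains.
row 9, column 2 = 9: row 9 has {1,2,3,5,7}; col 2 has {3,4,6,7,8}; box has {1,2,3,4,5,7,8} → only 9 remains.
row 9, column 3 = 6: row 9 has {1,2,3,5,7,9}; col 3 has {1,2,3,5,8,9}; box has {1,2,3,4,5,7,8,9} → only 6 remains.
row 9, column 5 = 8: row 9 has {1,2,3,5,6,7,9}; col 5 has {1,3,4,5,6}; box has {1,2,3,5,6,7,9} → only 8 remains.
row 1, column 2 = 2: row 1 has {1,3,4,5,6,9}; col 2 has {3,4,6,7,8,9}; box has {1,3,4,6,8,9} → only 2 remains.
row 1, column 3 = 7: row 1 has {1,2,3,4,5,6,9}; col 3 has {1,2,3,5,6,8,9}; box has {1,2,3,4,6,8,9} → only 7 remains.
row 1, column 4 = 8: row 1 has {1,2,3,4,5,6,7,9}; col 4 has {1,3,7,9}; box has {1,3,4,5,6,9} → only 8 remains.
row 2, column 2 = 5: row 2 has {1,2,3,4,6,7,8,9}; col 2 has {2,3,4,6,7,8,9}; box has {1,2,3,4,6,7,8,9} → only 5 remains.
row 3, column 4 = 2: row 3 has {1,3,4,5,6,8,9}; col 4 has {1,3,7,8,9}; box has {1,3,4,5,6,8,9} → only 2 remains.
row 3, column 5 = 7: row 3 has {1,2,3,4,5,6,8,9}; col 5 has {1,3,4,5,6,8}; box has {1,2,3,4,5,6,8,9} → only 7 remains.
row 4, column 2 = 1: row 4 has {2,3,5,7,8}; col 2 has {2,3,4,5,6,7,8,9}; box has {2,3,5,6,7,8,9} → only 1 remains.
row 4, column 3 = 4: row 4 has {1,2,3,5,7,8}; col 3 has {1,2,3,5,6,7,8,9}; box has {1,2,3,5,6,7,8,9} → only 4 remains.
row 4, column 4 = 6: row 4 has {1,2,3,4,5,7,8}; col 4 has {1,2,3,7,8,9}; box has {1,3,4,7,8} → only 6 remains.
row 4, column 5 = 9: row 4 has {1,2,3,4,5,6,7,8}; col 5 has {1,3,4,5,6,7,8}; box has {1,3,4,6,7,8} → only 9 remains.

9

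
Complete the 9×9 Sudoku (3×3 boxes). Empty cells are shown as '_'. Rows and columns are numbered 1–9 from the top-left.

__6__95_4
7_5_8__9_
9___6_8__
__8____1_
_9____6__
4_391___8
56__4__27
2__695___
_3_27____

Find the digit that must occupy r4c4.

4

r4c1 = 6 (sole candidate).
r5c1 = 1 (sole candidate).
r9c1 = 8 (sole candidate).
r9c6 = 1 (sole candidate).
r1c1 = 3 (sole candidate).
r1c5 = 2 (sole candidate).
r1c8 = 7 (sole candidate).
r3c8 = 3 (sole candidate).
r6c8 = 5 (sole candidate).
r1c4 = 1 (sole candidate).
r5c8 = 4 (sole candidate).
r8c8 = 8 (sole candidate).
r9c8 = 6 (sole candidate).
r1c2 = 8 (sole candidate).
r2c9 = 6 (hidden single in row 2).
r3c4 = 5 (hidden single in row 3).
r3c6 = 7 (hidden single in row 3).
r5c5 = 5 (hidden single in row 5).
r4c5 = 3 (sole candidate).
r4c2 = 5 (hidden single in row 4).
r5c9 = 3 (hidden single in row 5).
r8c9 = 1 (sole candidate).
r3c9 = 2 (sole candidate).
r4c9 = 9 (sole candidate).
r9c9 = 5 (sole candidate).
r2c7 = 1 (sole candidate).
r2c2 = 2 (hidden single in row 2).
r6c2 = 7 (sole candidate).
r6c7 = 2 (sole candidate).
r8c2 = 4 (sole candidate).
r8c3 = 7 (sole candidate).
r8c7 = 3 (sole candidate).
r9c3 = 9 (sole candidate).
r9c7 = 4 (sole candidate).
r3c2 = 1 (sole candidate).
r3c3 = 4 (sole candidate).
r4c7 = 7 (sole candidate).
r5c3 = 2 (sole candidate).
r5c6 = 8 (sole candidate).
r6c6 = 6 (sole candidate).
r7c3 = 1 (sole candidate).
r7c6 = 3 (sole candidate).
r7c7 = 9 (sole candidate).
r2c6 = 4 (sole candidate).
r4c4 = 4: row 4 has {1,3,5,6,7,8,9}; col 4 has {1,2,5,6,9}; box has {1,3,5,6,8,9} → only 4 remains.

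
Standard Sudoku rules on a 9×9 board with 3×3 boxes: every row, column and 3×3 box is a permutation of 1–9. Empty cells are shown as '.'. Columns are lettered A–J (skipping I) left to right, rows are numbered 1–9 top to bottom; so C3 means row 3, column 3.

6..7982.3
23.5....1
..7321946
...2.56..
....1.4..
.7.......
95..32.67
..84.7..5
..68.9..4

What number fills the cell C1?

1

H1 = 5: row 1 has {2,3,6,7,8,9}; col 8 has {4,6}; box has {1,2,3,4,6,9} → only 5 remains.
B3 = 8: row 3 has {1,2,3,4,6,7,9}; col 2 has {3,5,7}; box has {2,3,6,7} → only 8 remains.
D7 = 1: row 7 has {2,3,5,6,7,9}; col 4 has {2,3,4,5,7,8}; box has {2,3,4,7,8,9} → only 1 remains.
G7 = 8: row 7 has {1,2,3,5,6,7,9}; col 7 has {2,4,6,9}; box has {4,5,6,7} → only 8 remains.
E8 = 6: row 8 has {4,5,7,8}; col 5 has {1,2,3,9}; box has {1,2,3,4,7,8,9} → only 6 remains.
E9 = 5: row 9 has {4,6,8,9}; col 5 has {1,2,3,6,9}; box has {1,2,3,4,6,7,8,9} → only 5 remains.
E2 = 4: row 2 has {1,2,3,5}; col 5 has {1,2,3,5,6,9}; box has {1,2,3,5,7,8,9} → only 4 remains.
F2 = 6: row 2 has {1,2,3,4,5}; col 6 has {1,2,5,7,8,9}; box has {1,2,3,4,5,7,8,9} → only 6 remains.
G2 = 7: row 2 has {1,2,3,4,5,6}; col 7 has {2,4,6,8,9}; box has {1,2,3,4,5,6,9} → only 7 remains.
H2 = 8: row 2 has {1,2,3,4,5,6,7}; col 8 has {4,5,6}; box has {1,2,3,4,5,6,7,9} → only 8 remains.
A3 = 5: row 3 has {1,2,3,4,6,7,8,9}; col 1 has {2,6,9}; box has {2,3,6,7,8} → only 5 remains.
F5 = 3: row 5 has {1,4}; col 6 has {1,2,5,6,7,8,9}; box has {1,2,5} → only 3 remains.
E6 = 8: row 6 has {7}; col 5 has {1,2,3,4,5,6,9}; box has {1,2,3,5} → only 8 remains.
F6 = 4: row 6 has {7,8}; col 6 has {1,2,3,5,6,7,8,9}; box has {1,2,3,5,8} → only 4 remains.
C7 = 4: row 7 has {1,2,3,5,6,7,8,9}; col 3 has {6,7,8}; box has {5,6,8,9} → only 4 remains.
C1 = 1: row 1 has {2,3,5,6,7,8,9}; col 3 has {4,6,7,8}; box has {2,3,5,6,7,8} → only 1 remains.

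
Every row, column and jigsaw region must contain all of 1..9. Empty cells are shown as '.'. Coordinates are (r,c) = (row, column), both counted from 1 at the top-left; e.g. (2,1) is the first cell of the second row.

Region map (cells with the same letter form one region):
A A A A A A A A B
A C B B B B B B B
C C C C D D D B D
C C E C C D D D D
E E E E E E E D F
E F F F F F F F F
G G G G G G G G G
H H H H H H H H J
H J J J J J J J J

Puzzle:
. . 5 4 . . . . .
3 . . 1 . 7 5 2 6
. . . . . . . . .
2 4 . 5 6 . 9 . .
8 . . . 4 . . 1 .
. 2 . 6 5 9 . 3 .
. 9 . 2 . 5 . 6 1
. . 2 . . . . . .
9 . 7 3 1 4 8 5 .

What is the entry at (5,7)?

3

(2,2) = 8 (sole candidate).
(2,5) = 9 (sole candidate).
(5,9) = 7 (sole candidate).
(8,9) = 9 (sole candidate).
(9,2) = 6 (sole candidate).
(9,9) = 2 (sole candidate).
(2,3) = 4 (sole candidate).
(3,8) = 8 (sole candidate).
(4,8) = 7 (sole candidate).
(5,4) = 9 (sole candidate).
(8,8) = 4 (sole candidate).
(1,8) = 9 (sole candidate).
(1,9) = 3 (sole candidate).
(3,4) = 7 (sole candidate).
(4,9) = 8 (sole candidate).
(6,9) = 4 (sole candidate).
(8,4) = 8 (sole candidate).
(3,1) = 1 (sole candidate).
(3,2) = 3 (sole candidate).
(3,3) = 9 (sole candidate).
(3,5) = 2 (sole candidate).
(3,6) = 6 (sole candidate).
(3,7) = 4 (sole candidate).
(3,9) = 5 (sole candidate).
(4,6) = 3 (sole candidate).
(5,2) = 5 (sole candidate).
(5,6) = 2 (sole candidate).
(6,1) = 7 (sole candidate).
(6,7) = 1 (sole candidate).
(7,1) = 4 (sole candidate).
(8,6) = 1 (sole candidate).
(1,1) = 6 (sole candidate).
(1,6) = 8 (sole candidate).
(4,3) = 1 (sole candidate).
(6,3) = 8 (sole candidate).
(7,3) = 3 (sole candidate).
(7,7) = 7 (sole candidate).
(8,1) = 5 (sole candidate).
(8,2) = 7 (sole candidate).
(8,5) = 3 (sole candidate).
(8,7) = 6 (sole candidate).
(1,2) = 1 (sole candidate).
(1,5) = 7 (sole candidate).
(1,7) = 2 (sole candidate).
(5,3) = 6 (sole candidate).
(5,7) = 3: row 5 has {1,2,4,5,6,7,8,9}; col 7 has {1,2,4,5,6,7,8,9}; region has {1,2,4,5,6,7,8,9} → only 3 remains.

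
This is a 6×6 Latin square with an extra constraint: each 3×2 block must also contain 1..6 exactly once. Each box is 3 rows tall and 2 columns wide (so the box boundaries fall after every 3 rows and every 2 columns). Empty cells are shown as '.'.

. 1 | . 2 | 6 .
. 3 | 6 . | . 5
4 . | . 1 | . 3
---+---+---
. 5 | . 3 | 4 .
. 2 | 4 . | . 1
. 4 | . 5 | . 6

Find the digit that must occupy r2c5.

r1c1 = 5 (sole candidate).
r1c3 = 3 (sole candidate).
r1c6 = 4 (sole candidate).
r2c1 = 2 (sole candidate).
r2c4 = 4 (sole candidate).
r2c5 = 1: row 2 has {2,3,4,5,6}; col 5 has {4,6}; box has {3,4,5,6} → only 1 remains.

1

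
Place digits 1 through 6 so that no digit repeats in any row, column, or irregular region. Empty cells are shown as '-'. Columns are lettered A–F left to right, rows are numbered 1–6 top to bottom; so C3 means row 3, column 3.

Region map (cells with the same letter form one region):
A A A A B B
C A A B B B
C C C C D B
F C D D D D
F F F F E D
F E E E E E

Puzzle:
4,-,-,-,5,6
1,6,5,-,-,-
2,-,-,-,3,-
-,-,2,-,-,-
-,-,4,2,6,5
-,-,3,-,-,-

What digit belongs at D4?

C1 = 1: row 1 has {4,5,6}; col 3 has {2,3,4,5}; region has {4,5,6} → only 1 remains.
D1 = 3: row 1 has {1,4,5,6}; col 4 has {2}; region has {1,4,5,6} → only 3 remains.
D2 = 4: row 2 has {1,5,6}; col 4 has {2,3}; region has {5,6} → only 4 remains.
E2 = 2: row 2 has {1,4,5,6}; col 5 has {3,5,6}; region has {4,5,6} → only 2 remains.
F2 = 3: row 2 has {1,2,4,5,6}; col 6 has {5,6}; region has {2,4,5,6} → only 3 remains.
C3 = 6: row 3 has {2,3}; col 3 has {1,2,3,4,5}; region has {1,2} → only 6 remains.
D3 = 5: row 3 has {2,3,6}; col 4 has {2,3,4}; region has {1,2,6} → only 5 remains.
F3 = 1: row 3 has {2,3,5,6}; col 6 has {3,5,6}; region has {2,3,4,5,6} → only 1 remains.
F4 = 4: row 4 has {2}; col 6 has {1,3,5,6}; region has {2,3,5} → only 4 remains.
A5 = 3: row 5 has {2,4,5,6}; col 1 has {1,2,4}; region has {2,4} → only 3 remains.
B5 = 1: row 5 has {2,3,4,5,6}; col 2 has {6}; region has {2,3,4} → only 1 remains.
D6 = 1: row 6 has {3}; col 4 has {2,3,4,5}; region has {3,6} → only 1 remains.
E6 = 4: row 6 has {1,3}; col 5 has {2,3,5,6}; region has {1,3,6} → only 4 remains.
F6 = 2: row 6 has {1,3,4}; col 6 has {1,3,4,5,6}; region has {1,3,4,6} → only 2 remains.
B1 = 2: row 1 has {1,3,4,5,6}; col 2 has {1,6}; region has {1,3,4,5,6} → only 2 remains.
B3 = 4: row 3 has {1,2,3,5,6}; col 2 has {1,2,6}; region has {1,2,5,6} → only 4 remains.
B4 = 3: row 4 has {2,4}; col 2 has {1,2,4,6}; region has {1,2,4,5,6} → only 3 remains.
D4 = 6: row 4 has {2,3,4}; col 4 has {1,2,3,4,5}; region has {2,3,4,5} → only 6 remains.

6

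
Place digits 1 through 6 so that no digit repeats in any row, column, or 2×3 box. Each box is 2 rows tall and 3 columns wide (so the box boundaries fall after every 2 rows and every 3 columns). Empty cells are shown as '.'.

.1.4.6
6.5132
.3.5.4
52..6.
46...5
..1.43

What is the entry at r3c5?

r1c5 = 5: row 1 has {1,4,6}; col 5 has {3,4,6}; box has {1,2,3,4,6} → only 5 remains.
r2c2 = 4: row 2 has {1,2,3,5,6}; col 2 has {1,2,3,6}; box has {1,5,6} → only 4 remains.
r3c1 = 1: row 3 has {3,4,5}; col 1 has {4,5,6}; box has {2,3,5} → only 1 remains.
r3c3 = 6: row 3 has {1,3,4,5}; col 3 has {1,5}; box has {1,2,3,5} → only 6 remains.
r3c5 = 2: row 3 has {1,3,4,5,6}; col 5 has {3,4,5,6}; box has {4,5,6} → only 2 remains.

2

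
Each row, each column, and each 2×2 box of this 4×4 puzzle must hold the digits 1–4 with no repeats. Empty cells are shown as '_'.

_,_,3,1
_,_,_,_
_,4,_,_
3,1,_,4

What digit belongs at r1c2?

2

r1c2 = 2: row 1 has {1,3}; col 2 has {1,4}; box has {} → only 2 remains.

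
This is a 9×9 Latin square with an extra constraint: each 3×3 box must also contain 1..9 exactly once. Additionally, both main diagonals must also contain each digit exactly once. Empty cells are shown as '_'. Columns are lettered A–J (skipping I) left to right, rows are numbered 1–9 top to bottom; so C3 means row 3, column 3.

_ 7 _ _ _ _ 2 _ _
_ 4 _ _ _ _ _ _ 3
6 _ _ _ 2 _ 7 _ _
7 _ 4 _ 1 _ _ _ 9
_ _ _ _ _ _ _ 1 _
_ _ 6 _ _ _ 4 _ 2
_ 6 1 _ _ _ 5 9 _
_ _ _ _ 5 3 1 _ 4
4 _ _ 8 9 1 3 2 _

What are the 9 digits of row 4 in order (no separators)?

734216859

B9 = 5 (sole candidate).
C9 = 7 (sole candidate).
J9 = 6 (sole candidate).
A7 = 3 (hidden single in row 7).
J7 = 8 (hidden single in row 7).
J1 = 5 (sole candidate).
J3 = 1 (sole candidate).
J5 = 7 (sole candidate).
H8 = 7 (sole candidate).
H4 = 5: in row 4, 5 can only go here (every other open cell in that row sees a 5).
A6 = 5 (hidden single in row 6).
E6 = 7 (hidden single in row 6).
E7 = 4 (sole candidate).
B6 = 1 (hidden single in row 6).
D8 = 6 (hidden single in row 8).
C2 = 5 (hidden single in column 3).
A2 = 2 (hidden single in row 2).
D2 = 1 (hidden single in row 2).
A1 = 1 (hidden single in row 1).
F2 = 7 (hidden single in row 2).
F7 = 2 (sole candidate).
D7 = 7 (sole candidate).
G2 = 9 (hidden single in row 2).
H6 = 3 (hidden single in column 8).
D6 = 9 (sole candidate).
F6 = 8 (sole candidate).
F4 = 6: row 4 has {1,4,5,7,9}; col 6 has {1,2,3,7,8}; box has {1,7,8,9}; anti-diagonal has {1,4,5,7,9} → only 6 remains.
G4 = 8: row 4 has {1,4,5,6,7,9}; col 7 has {1,2,3,4,5,7,9}; box has {1,2,3,4,5,7,9} → only 8 remains.
E5 = 3 (sole candidate).
G5 = 6 (sole candidate).
H2 = 8 (sole candidate).
C3 = 9 (sole candidate).
H3 = 4 (sole candidate).
D4 = 2: row 4 has {1,4,5,6,7,8,9}; col 4 has {1,6,7,8,9}; box has {1,3,6,7,8,9}; main diagonal has {1,3,4,5,6,7,8,9} → only 2 remains.
B8 = 2 (sole candidate).
C8 = 8 (sole candidate).
C1 = 3 (sole candidate).
D1 = 4 (sole candidate).
F1 = 9 (sole candidate).
H1 = 6 (sole candidate).
E2 = 6 (sole candidate).
B3 = 8 (sole candidate).
F3 = 5 (sole candidate).
B4 = 3: row 4 has {1,2,4,5,6,7,8,9}; col 2 has {1,2,4,5,6,7,8}; box has {1,4,5,6,7} → only 3 remains.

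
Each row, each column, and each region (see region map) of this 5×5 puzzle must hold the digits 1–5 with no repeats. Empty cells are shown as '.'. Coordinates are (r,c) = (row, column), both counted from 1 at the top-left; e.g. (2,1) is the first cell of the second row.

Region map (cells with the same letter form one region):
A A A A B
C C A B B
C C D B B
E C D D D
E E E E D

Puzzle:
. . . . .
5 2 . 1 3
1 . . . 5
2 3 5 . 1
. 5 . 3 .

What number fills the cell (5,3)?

1

(2,3) = 4: row 2 has {1,2,3,5}; col 3 has {5}; region has {} → only 4 remains.
(3,2) = 4: row 3 has {1,5}; col 2 has {2,3,5}; region has {1,2,3,5} → only 4 remains.
(3,4) = 2: row 3 has {1,4,5}; col 4 has {1,3}; region has {1,3,5} → only 2 remains.
(4,4) = 4: row 4 has {1,2,3,5}; col 4 has {1,2,3}; region has {1,5} → only 4 remains.
(5,1) = 4: row 5 has {3,5}; col 1 has {1,2,5}; region has {2,3,5} → only 4 remains.
(5,3) = 1: row 5 has {3,4,5}; col 3 has {4,5}; region has {2,3,4,5} → only 1 remains.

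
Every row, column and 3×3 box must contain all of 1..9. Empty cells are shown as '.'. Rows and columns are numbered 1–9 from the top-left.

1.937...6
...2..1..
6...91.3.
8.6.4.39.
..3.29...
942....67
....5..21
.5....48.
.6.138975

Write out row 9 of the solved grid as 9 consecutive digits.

264138975

R4C9 = 2: row 4 has {3,4,6,8,9}; col 9 has {1,5,6,7}; box has {3,6,7,9} → only 2 remains.
R7C7 = 6: row 7 has {1,2,5}; col 7 has {1,3,4,9}; box has {1,2,4,5,7,8,9} → only 6 remains.
R8C5 = 6: row 8 has {4,5,8}; col 5 has {2,3,4,5,7,9}; box has {1,3,5,8} → only 6 remains.
R8C9 = 3: row 8 has {4,5,6,8}; col 9 has {1,2,5,6,7}; box has {1,2,4,5,6,7,8,9} → only 3 remains.
R9C3 = 4: row 9 has {1,3,5,6,7,8,9}; col 3 has {2,3,6,9}; box has {5,6} → only 4 remains.
R2C5 = 8: row 2 has {1,2}; col 5 has {2,3,4,5,6,7,9}; box has {1,2,3,7,9} → only 8 remains.
R6C5 = 1: row 6 has {2,4,6,7,9}; col 5 has {2,3,4,5,6,7,8,9}; box has {2,4,9} → only 1 remains.
R9C1 = 2: row 9 has {1,3,4,5,6,7,8,9}; col 1 has {1,6,8,9}; box has {4,5,6} → only 2 remains.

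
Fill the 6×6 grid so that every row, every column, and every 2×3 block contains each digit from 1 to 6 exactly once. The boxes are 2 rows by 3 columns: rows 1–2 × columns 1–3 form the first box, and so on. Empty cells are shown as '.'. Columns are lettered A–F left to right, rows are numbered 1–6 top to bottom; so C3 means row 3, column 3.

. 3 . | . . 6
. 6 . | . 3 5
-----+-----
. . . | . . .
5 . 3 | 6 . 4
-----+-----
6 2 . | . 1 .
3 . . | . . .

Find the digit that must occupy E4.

2

B4 = 1 (sole candidate).
E4 = 2: row 4 has {1,3,4,5,6}; col 5 has {1,3}; box has {4,6} → only 2 remains.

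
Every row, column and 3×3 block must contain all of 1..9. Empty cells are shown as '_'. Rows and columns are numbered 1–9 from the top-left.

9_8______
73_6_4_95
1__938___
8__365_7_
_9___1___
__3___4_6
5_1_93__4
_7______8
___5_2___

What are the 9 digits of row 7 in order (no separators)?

R1C6 = 7: row 1 has {8,9}; col 6 has {1,2,3,4,5,8}; box has {3,4,6,8,9} → only 7 remains.
R2C3 = 2: row 2 has {3,4,5,6,7,9}; col 3 has {1,3,8}; box has {1,3,7,8,9} → only 2 remains.
R2C5 = 1: row 2 has {2,3,4,5,6,7,9}; col 5 has {3,6,9}; box has {3,4,6,7,8,9} → only 1 remains.
R2C7 = 8: row 2 has {1,2,3,4,5,6,7,9}; col 7 has {4}; box has {5,9} → only 8 remains.
R4C3 = 4: row 4 has {3,5,6,7,8}; col 3 has {1,2,3,8}; box has {3,8,9} → only 4 remains.
R6C1 = 2: row 6 has {3,4,6}; col 1 has {1,5,7,8,9}; box has {3,4,8,9} → only 2 remains.
R6C6 = 9: row 6 has {2,3,4,6}; col 6 has {1,2,3,4,5,7,8}; box has {1,3,5,6} → only 9 remains.
R8C5 = 4: row 8 has {7,8}; col 5 has {1,3,6,9}; box has {2,3,5,9} → only 4 remains.
R8C6 = 6: row 8 has {4,7,8}; col 6 has {1,2,3,4,5,7,8,9}; box has {2,3,4,5,9} → only 6 remains.
R1C4 = 2: row 1 has {7,8,9}; col 4 has {3,5,6,9}; box has {1,3,4,6,7,8,9} → only 2 remains.
R1C5 = 5: row 1 has {2,7,8,9}; col 5 has {1,3,4,6,9}; box has {1,2,3,4,6,7,8,9} → only 5 remains.
R4C2 = 1: row 4 has {3,4,5,6,7,8}; col 2 has {3,7,9}; box has {2,3,4,8,9} → only 1 remains.
R5C1 = 6: row 5 has {1,9}; col 1 has {1,2,5,7,8,9}; box has {1,2,3,4,8,9} → only 6 remains.
R6C2 = 5: row 6 has {2,3,4,6,9}; col 2 has {1,3,7,9}; box has {1,2,3,4,6,8,9} → only 5 remains.
R8C1 = 3: row 8 has {4,6,7,8}; col 1 has {1,2,5,6,7,8,9}; box has {1,5,7} → only 3 remains.
R8C3 = 9: row 8 has {3,4,6,7,8}; col 3 has {1,2,3,4,8}; box has {1,3,5,7} → only 9 remains.
R8C4 = 1: row 8 has {3,4,6,7,8,9}; col 4 has {2,3,5,6,9}; box has {2,3,4,5,6,9} → only 1 remains.
R9C1 = 4: row 9 has {2,5}; col 1 has {1,2,3,5,6,7,8,9}; box has {1,3,5,7,9} → only 4 remains.
R9C3 = 6: row 9 has {2,4,5}; col 3 has {1,2,3,4,8,9}; box has {1,3,4,5,7,9} → only 6 remains.
R3C3 = 5: row 3 has {1,3,8,9}; col 3 has {1,2,3,4,6,8,9}; box has {1,2,3,7,8,9} → only 5 remains.
R5C3 = 7: row 5 has {1,6,9}; col 3 has {1,2,3,4,5,6,8,9}; box has {1,2,3,4,5,6,8,9} → only 7 remains.
R9C2 = 8: row 9 has {2,4,5,6}; col 2 has {1,3,5,7,9}; box has {1,3,4,5,6,7,9} → only 8 remains.
R9C5 = 7: row 9 has {2,4,5,6,8}; col 5 has {1,3,4,5,6,9}; box has {1,2,3,4,5,6,9} → only 7 remains.
R6C5 = 8: row 6 has {2,3,4,5,6,9}; col 5 has {1,3,4,5,6,7,9}; box has {1,3,5,6,9} → only 8 remains.
R6C8 = 1: row 6 has {2,3,4,5,6,8,9}; col 8 has {7,9}; box has {4,6,7} → only 1 remains.
R7C2 = 2: row 7 has {1,3,4,5,9}; col 2 has {1,3,5,7,8,9}; box has {1,3,4,5,6,7,8,9} → only 2 remains.
R7C4 = 8: row 7 has {1,2,3,4,5,9}; col 4 has {1,2,3,5,6,9}; box has {1,2,3,4,5,6,7,9} → only 8 remains.
R7C8 = 6: row 7 has {1,2,3,4,5,8,9}; col 8 has {1,7,9}; box has {4,8} → only 6 remains.
R9C8 = 3: row 9 has {2,4,5,6,7,8}; col 8 has {1,6,7,9}; box has {4,6,8} → only 3 remains.
R1C8 = 4: row 1 has {2,5,7,8,9}; col 8 has {1,3,6,7,9}; box has {5,8,9} → only 4 remains.
R3C8 = 2: row 3 has {1,3,5,8,9}; col 8 has {1,3,4,6,7,9}; box has {4,5,8,9} → only 2 remains.
R3C9 = 7: row 3 has {1,2,3,5,8,9}; col 9 has {4,5,6,8}; box has {2,4,5,8,9} → only 7 remains.
R5C4 = 4: row 5 has {1,6,7,9}; col 4 has {1,2,3,5,6,8,9}; box has {1,3,5,6,8,9} → only 4 remains.
R5C5 = 2: row 5 has {1,4,6,7,9}; col 5 has {1,3,4,5,6,7,8,9}; box has {1,3,4,5,6,8,9} → only 2 remains.
R5C9 = 3: row 5 has {1,2,4,6,7,9}; col 9 has {4,5,6,7,8}; box has {1,4,6,7} → only 3 remains.
R6C4 = 7: row 6 has {1,2,3,4,5,6,8,9}; col 4 has {1,2,3,4,5,6,8,9}; box has {1,2,3,4,5,6,8,9} → only 7 remains.
R7C7 = 7: row 7 has {1,2,3,4,5,6,8,9}; col 7 has {4,8}; box has {3,4,6,8} → only 7 remains.

521893764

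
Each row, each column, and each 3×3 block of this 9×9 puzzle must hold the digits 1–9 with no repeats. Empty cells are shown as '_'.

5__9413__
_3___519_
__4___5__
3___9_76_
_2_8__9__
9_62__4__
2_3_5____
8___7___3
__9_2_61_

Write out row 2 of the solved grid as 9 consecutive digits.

632785194

row 4, column 6 = 4: row 4 has {3,6,7,9}; col 6 has {1,5}; box has {2,8,9} → only 4 remains.
row 7, column 7 = 8: row 7 has {2,3,5}; col 7 has {1,3,4,5,6,7,9}; box has {1,3,6} → only 8 remains.
row 8, column 7 = 2: row 8 has {3,7,8}; col 7 has {1,3,4,5,6,7,8,9}; box has {1,3,6,8} → only 2 remains.
row 2, column 9 = 4: in row 2, 4 can only go here (every other open cell in that row sees a 4).
row 2, column 3 = 2: in row 2, 2 can only go here (every other open cell in that row sees a 2).
row 2, column 5 = 8: in row 2, 8 can only go here (every other open cell in that row sees an 8).
row 3, column 2 = 9: in row 3, 9 can only go here (every other open cell in that row sees a 9).
row 3, column 1 = 1: in row 3, 1 can only go here (every other open cell in that row sees a 1).
row 4, column 9 = 2: in row 4, 2 can only go here (every other open cell in that row sees a 2).
row 1, column 8 = 2: in row 1, 2 can only go here (every other open cell in that row sees a 2).
row 3, column 6 = 2: in row 3, 2 can only go here (every other open cell in that row sees a 2).
row 5, column 1 = 4: in row 5, 4 can only go here (every other open cell in that row sees a 4).
row 9, column 1 = 7: row 9 has {1,2,6,9}; col 1 has {1,2,3,4,5,8,9}; box has {2,3,8,9} → only 7 remains.
row 9, column 9 = 5: row 9 has {1,2,6,7,9}; col 9 has {2,3,4}; box has {1,2,3,6,8} → only 5 remains.
row 2, column 1 = 6: row 2 has {1,2,3,4,5,8,9}; col 1 has {1,2,3,4,5,7,8,9}; box has {1,2,3,4,5,9} → only 6 remains.
row 2, column 4 = 7: row 2 has {1,2,3,4,5,6,8,9}; col 4 has {2,8,9}; box has {1,2,4,5,8,9} → only 7 remains.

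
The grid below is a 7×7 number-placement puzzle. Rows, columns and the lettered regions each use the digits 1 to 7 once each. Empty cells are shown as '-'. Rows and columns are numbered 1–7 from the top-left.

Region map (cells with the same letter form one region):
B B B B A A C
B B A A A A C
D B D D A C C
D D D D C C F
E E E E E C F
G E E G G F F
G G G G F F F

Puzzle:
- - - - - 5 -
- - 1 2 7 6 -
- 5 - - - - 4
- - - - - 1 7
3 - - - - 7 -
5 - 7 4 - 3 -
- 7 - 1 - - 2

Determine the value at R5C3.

R2C1 = 4 (sole candidate).
R2C2 = 3 (sole candidate).
R2C7 = 5 (sole candidate).
R3C5 = 3 (sole candidate).
R3C6 = 2 (sole candidate).
R4C5 = 6 (sole candidate).
R6C5 = 2 (sole candidate).
R7C1 = 6 (sole candidate).
R7C3 = 3 (sole candidate).
R7C6 = 4 (sole candidate).
R1C5 = 4 (sole candidate).
R1C7 = 3 (sole candidate).
R3C3 = 6 (sole candidate).
R3C4 = 7 (sole candidate).
R4C1 = 2 (sole candidate).
R4C2 = 4 (sole candidate).
R4C3 = 5 (sole candidate).
R4C4 = 3 (sole candidate).
R7C5 = 5 (sole candidate).
R1C3 = 2 (sole candidate).
R1C4 = 6 (sole candidate).
R3C1 = 1 (sole candidate).
R5C3 = 4: row 5 has {3,7}; col 3 has {1,2,3,5,6,7}; region has {3,7} → only 4 remains.

4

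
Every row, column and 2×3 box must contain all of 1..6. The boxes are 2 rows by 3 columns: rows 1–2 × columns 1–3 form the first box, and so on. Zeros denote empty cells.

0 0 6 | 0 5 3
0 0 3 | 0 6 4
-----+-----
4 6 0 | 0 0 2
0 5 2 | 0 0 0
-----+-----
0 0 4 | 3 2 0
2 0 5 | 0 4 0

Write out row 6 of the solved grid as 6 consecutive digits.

r1c1 = 1: row 1 has {3,5,6}; col 1 has {2,4}; box has {3,6} → only 1 remains.
r1c4 = 2: row 1 has {1,3,5,6}; col 4 has {3}; box has {3,4,5,6} → only 2 remains.
r2c1 = 5: row 2 has {3,4,6}; col 1 has {1,2,4}; box has {1,3,6} → only 5 remains.
r2c2 = 2: row 2 has {3,4,5,6}; col 2 has {5,6}; box has {1,3,5,6} → only 2 remains.
r2c4 = 1: row 2 has {2,3,4,5,6}; col 4 has {2,3}; box has {2,3,4,5,6} → only 1 remains.
r3c3 = 1: row 3 has {2,4,6}; col 3 has {2,3,4,5,6}; box has {2,4,5,6} → only 1 remains.
r3c4 = 5: row 3 has {1,2,4,6}; col 4 has {1,2,3}; box has {2} → only 5 remains.
r3c5 = 3: row 3 has {1,2,4,5,6}; col 5 has {2,4,5,6}; box has {2,5} → only 3 remains.
r4c1 = 3: row 4 has {2,5}; col 1 has {1,2,4,5}; box has {1,2,4,5,6} → only 3 remains.
r4c5 = 1: row 4 has {2,3,5}; col 5 has {2,3,4,5,6}; box has {2,3,5} → only 1 remains.
r4c6 = 6: row 4 has {1,2,3,5}; col 6 has {2,3,4}; box has {1,2,3,5} → only 6 remains.
r5c1 = 6: row 5 has {2,3,4}; col 1 has {1,2,3,4,5}; box has {2,4,5} → only 6 remains.
r5c2 = 1: row 5 has {2,3,4,6}; col 2 has {2,5,6}; box has {2,4,5,6} → only 1 remains.
r5c6 = 5: row 5 has {1,2,3,4,6}; col 6 has {2,3,4,6}; box has {2,3,4} → only 5 remains.
r6c2 = 3: row 6 has {2,4,5}; col 2 has {1,2,5,6}; box has {1,2,4,5,6} → only 3 remains.
r6c4 = 6: row 6 has {2,3,4,5}; col 4 has {1,2,3,5}; box has {2,3,4,5} → only 6 remains.
r6c6 = 1: row 6 has {2,3,4,5,6}; col 6 has {2,3,4,5,6}; box has {2,3,4,5,6} → only 1 remains.

235641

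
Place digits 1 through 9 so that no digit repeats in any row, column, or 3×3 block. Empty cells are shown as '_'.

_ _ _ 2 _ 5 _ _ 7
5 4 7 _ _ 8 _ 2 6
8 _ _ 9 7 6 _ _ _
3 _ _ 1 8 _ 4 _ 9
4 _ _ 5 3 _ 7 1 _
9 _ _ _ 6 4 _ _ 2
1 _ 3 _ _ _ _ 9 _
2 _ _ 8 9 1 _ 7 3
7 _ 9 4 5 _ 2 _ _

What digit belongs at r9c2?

6

r1c1 = 6: row 1 has {2,5,7}; col 1 has {1,2,3,4,5,7,8,9}; box has {4,5,7,8} → only 6 remains.
r1c3 = 1: row 1 has {2,5,6,7}; col 3 has {3,7,9}; box has {4,5,6,7,8} → only 1 remains.
r1c5 = 4: row 1 has {1,2,5,6,7}; col 5 has {3,5,6,7,8,9}; box has {2,5,6,7,8,9} → only 4 remains.
r2c4 = 3: row 2 has {2,4,5,6,7,8}; col 4 has {1,2,4,5,8,9}; box has {2,4,5,6,7,8,9} → only 3 remains.
r2c5 = 1: row 2 has {2,3,4,5,6,7,8}; col 5 has {3,4,5,6,7,8,9}; box has {2,3,4,5,6,7,8,9} → only 1 remains.
r2c7 = 9: row 2 has {1,2,3,4,5,6,7,8}; col 7 has {2,4,7}; box has {2,6,7} → only 9 remains.
r3c3 = 2: row 3 has {6,7,8,9}; col 3 has {1,3,7,9}; box has {1,4,5,6,7,8} → only 2 remains.
r5c9 = 8: row 5 has {1,3,4,5,7}; col 9 has {2,3,6,7,9}; box has {1,2,4,7,9} → only 8 remains.
r6c4 = 7: row 6 has {2,4,6,9}; col 4 has {1,2,3,4,5,8,9}; box has {1,3,4,5,6,8} → only 7 remains.
r7c4 = 6: row 7 has {1,3,9}; col 4 has {1,2,3,4,5,7,8,9}; box has {1,4,5,8,9} → only 6 remains.
r7c5 = 2: row 7 has {1,3,6,9}; col 5 has {1,3,4,5,6,7,8,9}; box has {1,4,5,6,8,9} → only 2 remains.
r7c6 = 7: row 7 has {1,2,3,6,9}; col 6 has {1,4,5,6,8}; box has {1,2,4,5,6,8,9} → only 7 remains.
r9c6 = 3: row 9 has {2,4,5,7,9}; col 6 has {1,4,5,6,7,8}; box has {1,2,4,5,6,7,8,9} → only 3 remains.
r9c9 = 1: row 9 has {2,3,4,5,7,9}; col 9 has {2,3,6,7,8,9}; box has {2,3,7,9} → only 1 remains.
r3c2 = 3: row 3 has {2,6,7,8,9}; col 2 has {4}; box has {1,2,4,5,6,7,8} → only 3 remains.
r4c6 = 2: row 4 has {1,3,4,8,9}; col 6 has {1,3,4,5,6,7,8}; box has {1,3,4,5,6,7,8} → only 2 remains.
r5c3 = 6: row 5 has {1,3,4,5,7,8}; col 3 has {1,2,3,7,9}; box has {3,4,9} → only 6 remains.
r5c6 = 9: row 5 has {1,3,4,5,6,7,8}; col 6 has {1,2,3,4,5,6,7,8}; box has {1,2,3,4,5,6,7,8} → only 9 remains.
r1c2 = 9: row 1 has {1,2,4,5,6,7}; col 2 has {3,4}; box has {1,2,3,4,5,6,7,8} → only 9 remains.
r4c3 = 5: row 4 has {1,2,3,4,8,9}; col 3 has {1,2,3,6,7,9}; box has {3,4,6,9} → only 5 remains.
r4c8 = 6: row 4 has {1,2,3,4,5,8,9}; col 8 has {1,2,7,9}; box has {1,2,4,7,8,9} → only 6 remains.
r5c2 = 2: row 5 has {1,3,4,5,6,7,8,9}; col 2 has {3,4,9}; box has {3,4,5,6,9} → only 2 remains.
r6c3 = 8: row 6 has {2,4,6,7,9}; col 3 has {1,2,3,5,6,7,9}; box has {2,3,4,5,6,9} → only 8 remains.
r8c3 = 4: row 8 has {1,2,3,7,8,9}; col 3 has {1,2,3,5,6,7,8,9}; box has {1,2,3,7,9} → only 4 remains.
r9c8 = 8: row 9 has {1,2,3,4,5,7,9}; col 8 has {1,2,6,7,9}; box has {1,2,3,7,9} → only 8 remains.
r1c8 = 3: row 1 has {1,2,4,5,6,7,9}; col 8 has {1,2,6,7,8,9}; box has {2,6,7,9} → only 3 remains.
r4c2 = 7: row 4 has {1,2,3,4,5,6,8,9}; col 2 has {2,3,4,9}; box has {2,3,4,5,6,8,9} → only 7 remains.
r6c2 = 1: row 6 has {2,4,6,7,8,9}; col 2 has {2,3,4,7,9}; box has {2,3,4,5,6,7,8,9} → only 1 remains.
r6c8 = 5: row 6 has {1,2,4,6,7,8,9}; col 8 has {1,2,3,6,7,8,9}; box has {1,2,4,6,7,8,9} → only 5 remains.
r7c7 = 5: row 7 has {1,2,3,6,7,9}; col 7 has {2,4,7,9}; box has {1,2,3,7,8,9} → only 5 remains.
r7c9 = 4: row 7 has {1,2,3,5,6,7,9}; col 9 has {1,2,3,6,7,8,9}; box has {1,2,3,5,7,8,9} → only 4 remains.
r8c7 = 6: row 8 has {1,2,3,4,7,8,9}; col 7 has {2,4,5,7,9}; box has {1,2,3,4,5,7,8,9} → only 6 remains.
r9c2 = 6: row 9 has {1,2,3,4,5,7,8,9}; col 2 has {1,2,3,4,7,9}; box has {1,2,3,4,7,9} → only 6 remains.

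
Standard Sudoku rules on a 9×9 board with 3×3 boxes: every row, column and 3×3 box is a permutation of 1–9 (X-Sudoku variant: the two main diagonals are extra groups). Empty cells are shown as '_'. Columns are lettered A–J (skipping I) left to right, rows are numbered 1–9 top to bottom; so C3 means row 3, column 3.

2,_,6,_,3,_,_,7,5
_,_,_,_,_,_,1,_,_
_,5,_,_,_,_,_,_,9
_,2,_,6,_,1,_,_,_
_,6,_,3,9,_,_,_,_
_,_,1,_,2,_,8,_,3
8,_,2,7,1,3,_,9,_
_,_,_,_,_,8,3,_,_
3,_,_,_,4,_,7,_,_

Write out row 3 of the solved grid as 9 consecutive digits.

G1 = 4: row 1 has {2,3,5,6,7}; col 7 has {1,3,7,8}; box has {1,5,7,9} → only 4 remains.
G3 = 6: row 3 has {5,9}; col 7 has {1,3,4,7,8}; box has {1,4,5,7,9}; anti-diagonal has {1,2,3,5,9} → only 6 remains.
D6 = 4: row 6 has {1,2,3,8}; col 4 has {3,6,7}; box has {1,2,3,6,9}; anti-diagonal has {1,2,3,5,6,9} → only 4 remains.
B7 = 4: row 7 has {1,2,3,7,8,9}; col 2 has {2,5,6}; box has {2,3,8} → only 4 remains.
G7 = 5: row 7 has {1,2,3,4,7,8,9}; col 7 has {1,3,4,6,7,8}; box has {3,7,9}; main diagonal has {2,6,9} → only 5 remains.
J7 = 6: row 7 has {1,2,3,4,5,7,8,9}; col 9 has {3,5,9}; box has {3,5,7,9} → only 6 remains.
B8 = 7: row 8 has {3,8}; col 2 has {2,4,5,6}; box has {2,3,4,8}; anti-diagonal has {1,2,3,4,5,6,9} → only 7 remains.
F1 = 9: row 1 has {2,3,4,5,6,7}; col 6 has {1,3,8}; box has {3} → only 9 remains.
H2 = 8: row 2 has {1}; col 8 has {7,9}; box has {1,4,5,6,7,9}; anti-diagonal has {1,2,3,4,5,6,7,9} → only 8 remains.
J2 = 2: row 2 has {1,8}; col 9 has {3,5,6,9}; box has {1,4,5,6,7,8,9} → only 2 remains.
H3 = 3: row 3 has {5,6,9}; col 8 has {7,8,9}; box has {1,2,4,5,6,7,8,9} → only 3 remains.
G4 = 9: row 4 has {1,2,6}; col 7 has {1,3,4,5,6,7,8}; box has {3,8} → only 9 remains.
G5 = 2: row 5 has {3,6,9}; col 7 has {1,3,4,5,6,7,8,9}; box has {3,8,9} → only 2 remains.
B6 = 9: row 6 has {1,2,3,4,8}; col 2 has {2,4,5,6,7}; box has {1,2,6} → only 9 remains.
F6 = 7: row 6 has {1,2,3,4,8,9}; col 6 has {1,3,8,9}; box has {1,2,3,4,6,9}; main diagonal has {2,5,6,9} → only 7 remains.
B9 = 1: row 9 has {3,4,7}; col 2 has {2,4,5,6,7,9}; box has {2,3,4,7,8} → only 1 remains.
H9 = 2: row 9 has {1,3,4,7}; col 8 has {3,7,8,9}; box has {3,5,6,7,9} → only 2 remains.
J9 = 8: row 9 has {1,2,3,4,7}; col 9 has {2,3,5,6,9}; box has {2,3,5,6,7,9}; main diagonal has {2,5,6,7,9} → only 8 remains.
B1 = 8: row 1 has {2,3,4,5,6,7,9}; col 2 has {1,2,4,5,6,7,9}; box has {2,5,6} → only 8 remains.
D1 = 1: row 1 has {2,3,4,5,6,7,8,9}; col 4 has {3,4,6,7}; box has {3,9} → only 1 remains.
B2 = 3: row 2 has {1,2,8}; col 2 has {1,2,4,5,6,7,8,9}; box has {2,5,6,8}; main diagonal has {2,5,6,7,8,9} → only 3 remains.
D2 = 5: row 2 has {1,2,3,8}; col 4 has {1,3,4,6,7}; box has {1,3,9} → only 5 remains.
C3 = 4: row 3 has {3,5,6,9}; col 3 has {1,2,6}; box has {2,3,5,6,8}; main diagonal has {2,3,5,6,7,8,9} → only 4 remains.
F3 = 2: row 3 has {3,4,5,6,9}; col 6 has {1,3,7,8,9}; box has {1,3,5,9} → only 2 remains.
F5 = 5: row 5 has {2,3,6,9}; col 6 has {1,2,3,7,8,9}; box has {1,2,3,4,6,7,9} → only 5 remains.
A6 = 5: row 6 has {1,2,3,4,7,8,9}; col 1 has {2,3,8}; box has {1,2,6,9} → only 5 remains.
H6 = 6: row 6 has {1,2,3,4,5,7,8,9}; col 8 has {2,3,7,8,9}; box has {2,3,8,9} → only 6 remains.
H8 = 1: row 8 has {3,7,8}; col 8 has {2,3,6,7,8,9}; box has {2,3,5,6,7,8,9}; main diagonal has {2,3,4,5,6,7,8,9} → only 1 remains.
J8 = 4: row 8 has {1,3,7,8}; col 9 has {2,3,5,6,8,9}; box has {1,2,3,5,6,7,8,9} → only 4 remains.
D9 = 9: row 9 has {1,2,3,4,7,8}; col 4 has {1,3,4,5,6,7}; box has {1,3,4,7,8} → only 9 remains.
F9 = 6: row 9 has {1,2,3,4,7,8,9}; col 6 has {1,2,3,5,7,8,9}; box has {1,3,4,7,8,9} → only 6 remains.
F2 = 4: row 2 has {1,2,3,5,8}; col 6 has {1,2,3,5,6,7,8,9}; box has {1,2,3,5,9} → only 4 remains.
D3 = 8: row 3 has {2,3,4,5,6,9}; col 4 has {1,3,4,5,6,7,9}; box has {1,2,3,4,5,9} → only 8 remains.
E3 = 7: row 3 has {2,3,4,5,6,8,9}; col 5 has {1,2,3,4,9}; box has {1,2,3,4,5,8,9} → only 7 remains.
E4 = 8: row 4 has {1,2,6,9}; col 5 has {1,2,3,4,7,9}; box has {1,2,3,4,5,6,7,9} → only 8 remains.
J4 = 7: row 4 has {1,2,6,8,9}; col 9 has {2,3,4,5,6,8,9}; box has {2,3,6,8,9} → only 7 remains.
H5 = 4: row 5 has {2,3,5,6,9}; col 8 has {1,2,3,6,7,8,9}; box has {2,3,6,7,8,9} → only 4 remains.
J5 = 1: row 5 has {2,3,4,5,6,9}; col 9 has {2,3,4,5,6,7,8,9}; box has {2,3,4,6,7,8,9} → only 1 remains.
D8 = 2: row 8 has {1,3,4,7,8}; col 4 has {1,3,4,5,6,7,8,9}; box has {1,3,4,6,7,8,9} → only 2 remains.
E8 = 5: row 8 has {1,2,3,4,7,8}; col 5 has {1,2,3,4,7,8,9}; box has {1,2,3,4,6,7,8,9} → only 5 remains.
C9 = 5: row 9 has {1,2,3,4,6,7,8,9}; col 3 has {1,2,4,6}; box has {1,2,3,4,7,8} → only 5 remains.
E2 = 6: row 2 has {1,2,3,4,5,8}; col 5 has {1,2,3,4,5,7,8,9}; box has {1,2,3,4,5,7,8,9} → only 6 remains.
A3 = 1: row 3 has {2,3,4,5,6,7,8,9}; col 1 has {2,3,5,8}; box has {2,3,4,5,6,8} → only 1 remains.

154872639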